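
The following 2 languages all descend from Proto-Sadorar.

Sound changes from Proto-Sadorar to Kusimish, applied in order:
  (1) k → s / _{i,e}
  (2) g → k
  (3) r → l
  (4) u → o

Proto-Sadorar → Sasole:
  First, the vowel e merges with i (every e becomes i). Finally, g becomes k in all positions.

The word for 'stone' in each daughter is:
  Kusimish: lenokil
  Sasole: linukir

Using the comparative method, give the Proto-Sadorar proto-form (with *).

Position 5: Kusimish has k, Sasole has k. Taking the neighbouring segments as reconstructed: Kusimish k can only go back to *g; Sasole k could go back to *k or *g — the one source consistent with every daughter is *g.
Position 4: Kusimish has o, Sasole has u. Sasole preserves u here (none of its changes turn any other segment into u), so the proto-segment is *u.
Continuing position by position gives *lenugir; check it forward:
Kusimish: *lenugir
  lenugir (rule 1 does not apply)
  lenugir → lenukir   [unconditioned shift]
  lenukir → lenukil   [unconditioned shift]
  lenukil → lenokil   [vowel merger]
  giving Kusimish lenokil.
Sasole: start from *lenugir.
  rule 1 (vowel merger): lenugir → linugir
  rule 2 (unconditioned shift): linugir → linukir
  ⇒ Sasole linukir
No other proto-form is consistent with every reflex, so the reconstruction is *lenugir.

*lenugir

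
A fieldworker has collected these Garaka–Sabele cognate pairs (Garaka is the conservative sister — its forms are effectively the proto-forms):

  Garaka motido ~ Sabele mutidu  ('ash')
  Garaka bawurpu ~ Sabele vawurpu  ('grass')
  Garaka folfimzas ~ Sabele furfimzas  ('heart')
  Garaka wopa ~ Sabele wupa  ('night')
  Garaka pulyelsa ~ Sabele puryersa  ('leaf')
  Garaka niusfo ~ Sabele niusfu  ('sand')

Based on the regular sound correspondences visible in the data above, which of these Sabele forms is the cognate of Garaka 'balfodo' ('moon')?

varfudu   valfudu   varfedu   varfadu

varfudu

bawurpu ~ vawurpu — Garaka b corresponds to Sabele v word-initially before a back vowel.
folfimzas ~ furfimzas — Garaka l corresponds to Sabele r after a vowel, before a labial obstruent.
motido ~ mutidu, folfimzas ~ furfimzas — Garaka o corresponds to Sabele u after a consonant, before a consonant other than r, m, n, p, b, f, v.
motido ~ mutidu, niusfo ~ niusfu — Garaka o corresponds to Sabele u word-finally.
Applying these to Garaka 'balfodo':
  balfodo → valfodo   (b→v word-initially before a back vowel)
  valfodo → varfodo   (l→r after a vowel, before a labial obstruent)
  varfodo → varfudo   (o→u after a consonant, before a consonant other than r, m, n, p, b, f, v)
  varfudo → varfudu   (o→u word-finally)
So the Sabele cognate is 'varfudu'.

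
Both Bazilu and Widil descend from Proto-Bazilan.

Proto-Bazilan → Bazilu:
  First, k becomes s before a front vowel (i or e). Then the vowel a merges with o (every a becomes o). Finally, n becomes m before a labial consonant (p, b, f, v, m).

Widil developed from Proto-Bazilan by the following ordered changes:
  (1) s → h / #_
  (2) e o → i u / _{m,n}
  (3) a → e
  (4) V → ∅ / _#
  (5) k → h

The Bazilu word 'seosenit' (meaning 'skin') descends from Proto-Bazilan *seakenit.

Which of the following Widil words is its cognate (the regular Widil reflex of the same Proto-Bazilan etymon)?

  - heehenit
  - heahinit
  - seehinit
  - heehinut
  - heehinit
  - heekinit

Widil: start from *seakenit.
  rule 1 (debuccalisation): seakenit → heakenit
  rule 2 (pre-nasal raising): heakenit → heakinit
  rule 3 (vowel merger): heakinit → heekinit
  rule 4: no change — heekinit
  rule 5 (unconditioned shift): heekinit → heehinit
  ⇒ Widil heehinit
Only 'heehinit' matches the regular Widil development of *seakenit.

heehinit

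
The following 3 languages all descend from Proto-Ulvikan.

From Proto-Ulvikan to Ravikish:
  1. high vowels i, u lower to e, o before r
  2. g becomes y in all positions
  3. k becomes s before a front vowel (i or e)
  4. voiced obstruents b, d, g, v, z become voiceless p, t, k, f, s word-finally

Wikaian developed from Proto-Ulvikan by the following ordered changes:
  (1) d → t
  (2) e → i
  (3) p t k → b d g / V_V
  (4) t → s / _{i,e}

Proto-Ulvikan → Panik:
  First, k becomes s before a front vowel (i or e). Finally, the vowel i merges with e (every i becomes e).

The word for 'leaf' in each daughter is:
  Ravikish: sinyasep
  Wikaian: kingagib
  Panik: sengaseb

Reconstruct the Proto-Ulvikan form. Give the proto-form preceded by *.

*kingakeb

Position 6: Ravikish has s, Wikaian has g, Panik has s. Taking the neighbouring segments as reconstructed: Ravikish s could go back to *k or *s; Wikaian g could go back to *k or *g; Panik s could go back to *k or *s — the one source consistent with every daughter is *k.
Position 7: Ravikish has e, Wikaian has i, Panik has e. Taking the neighbouring segments as reconstructed: Ravikish e can only go back to *e; Wikaian i could go back to *e or *i; Panik e could go back to *e or *i — the one source consistent with every daughter is *e.
Position 4: Ravikish has y, Wikaian has g, Panik has g. Panik preserves g here (none of its changes turn any other segment into g), so the proto-segment is *g.
Verify the candidate proto-form against each daughter:
Ravikish: *kingakeb
  kingakeb (rule 1 does not apply)
  kingakeb → kinyakeb   [unconditioned shift]
  kinyakeb → sinyaseb   [palatalisation]
  sinyaseb → sinyasep   [final devoicing]
  giving Ravikish sinyasep.
Wikaian: start from *kingakeb.
  rule 1: no change — kingakeb
  rule 2 (vowel merger): kingakeb → kingakib
  rule 3 (intervocalic voicing): kingakib → kingagib
  rule 4: no change — kingagib
  ⇒ Wikaian kingagib
Panik: start from *kingakeb.
  rule 1 (palatalisation): kingakeb → singaseb
  rule 2 (vowel merger): singaseb → sengaseb
  ⇒ Panik sengaseb
*kingakeb is the unique common source.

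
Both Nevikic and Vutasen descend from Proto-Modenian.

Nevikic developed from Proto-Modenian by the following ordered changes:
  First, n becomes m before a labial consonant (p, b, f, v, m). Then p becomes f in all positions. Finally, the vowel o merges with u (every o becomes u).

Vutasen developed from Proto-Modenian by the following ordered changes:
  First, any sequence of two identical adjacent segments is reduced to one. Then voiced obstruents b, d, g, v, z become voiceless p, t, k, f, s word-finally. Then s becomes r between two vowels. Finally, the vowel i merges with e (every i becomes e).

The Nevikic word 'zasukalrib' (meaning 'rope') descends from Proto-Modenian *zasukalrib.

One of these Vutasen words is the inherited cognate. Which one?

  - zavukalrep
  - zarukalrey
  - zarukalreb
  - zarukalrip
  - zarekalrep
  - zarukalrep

zarukalrep

Vutasen: *zasukalrib
  zasukalrib (rule 1 does not apply)
  zasukalrib → zasukalrip   [final devoicing]
  zasukalrip → zarukalrip   [rhotacism]
  zarukalrip → zarukalrep   [vowel merger]
  giving Vutasen zarukalrep.
Only 'zarukalrep' matches the regular Vutasen development of *zasukalrib.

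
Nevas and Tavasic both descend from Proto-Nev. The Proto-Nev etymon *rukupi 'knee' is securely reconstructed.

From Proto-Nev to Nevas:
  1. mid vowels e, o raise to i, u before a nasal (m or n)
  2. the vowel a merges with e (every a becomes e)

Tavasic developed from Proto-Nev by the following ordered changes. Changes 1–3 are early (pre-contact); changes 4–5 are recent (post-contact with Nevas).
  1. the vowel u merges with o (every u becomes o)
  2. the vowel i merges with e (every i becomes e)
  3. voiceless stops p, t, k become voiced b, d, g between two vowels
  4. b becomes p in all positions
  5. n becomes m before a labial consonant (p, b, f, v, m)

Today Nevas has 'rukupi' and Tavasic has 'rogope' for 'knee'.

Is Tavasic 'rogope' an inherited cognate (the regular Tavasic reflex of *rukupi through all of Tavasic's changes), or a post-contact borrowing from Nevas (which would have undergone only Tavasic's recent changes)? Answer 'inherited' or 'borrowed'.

If inherited, *rukupi would pass through all of Tavasic's changes:
Tavasic: start from *rukupi.
  rule 1 (vowel merger): rukupi → rokopi
  rule 2 (vowel merger): rokopi → rokope
  rule 3 (intervocalic voicing): rokope → rogobe
  rule 4 (unconditioned shift): rogobe → rogope
  rule 5: no change — rogope
  ⇒ Tavasic rogope
If borrowed from Nevas 'rukupi' after the early changes, it would undergo only the recent ones:
  rule 4 (unconditioned shift): no change (rukupi)
  rule 5 (nasal place assimilation): no change (rukupi)
  ⇒ as a loan: rukupi
Tavasic 'rogope' matches the inherited outcome exactly, so it is an inherited cognate, not a loan.

inherited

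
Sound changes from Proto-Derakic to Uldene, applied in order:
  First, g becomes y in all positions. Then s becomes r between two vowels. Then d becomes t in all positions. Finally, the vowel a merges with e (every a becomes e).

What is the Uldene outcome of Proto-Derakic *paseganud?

Uldene: *paseganud
  paseganud → paseyanud   [unconditioned shift]
  paseyanud → pareyanud   [rhotacism]
  pareyanud → pareyanut   [unconditioned shift]
  pareyanut → pereyenut   [vowel merger]
  giving Uldene pereyenut.

pereyenut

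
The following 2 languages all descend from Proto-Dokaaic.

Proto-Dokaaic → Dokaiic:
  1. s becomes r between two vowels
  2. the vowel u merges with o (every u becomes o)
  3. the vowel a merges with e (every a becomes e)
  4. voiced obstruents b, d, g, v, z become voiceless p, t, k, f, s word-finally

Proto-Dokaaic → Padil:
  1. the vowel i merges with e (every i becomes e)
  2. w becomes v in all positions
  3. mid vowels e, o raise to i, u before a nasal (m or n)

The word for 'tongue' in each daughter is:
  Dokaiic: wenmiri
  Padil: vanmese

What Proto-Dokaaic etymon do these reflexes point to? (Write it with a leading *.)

*wanmisi

Position 5: Dokaiic has i, Padil has e. Dokaiic preserves i here (none of its changes turn any other segment into i), so the proto-segment is *i.
Position 2: Dokaiic has e, Padil has a. Padil preserves a here (none of its changes turn any other segment into a), so the proto-segment is *a.
Position 7: Dokaiic has i, Padil has e. Dokaiic preserves i here (none of its changes turn any other segment into i), so the proto-segment is *i.
Verify the candidate proto-form against each daughter:
Dokaiic: *wanmisi > wanmiri > wenmiri  (by rhotacism, vowel merger)
Padil: start from *wanmisi.
  rule 1 (vowel merger): wanmisi → wanmese
  rule 2 (unconditioned shift): wanmese → vanmese
  rule 3: no change — vanmese
  ⇒ Padil vanmese
*wanmisi is the unique common source.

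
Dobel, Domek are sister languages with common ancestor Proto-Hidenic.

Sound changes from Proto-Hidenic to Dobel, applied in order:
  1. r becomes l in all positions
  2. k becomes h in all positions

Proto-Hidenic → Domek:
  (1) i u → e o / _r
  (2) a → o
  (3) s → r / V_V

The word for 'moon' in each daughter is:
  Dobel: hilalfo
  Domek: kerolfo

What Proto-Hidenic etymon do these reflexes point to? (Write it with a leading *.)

*kiralfo

Position 4: Dobel has a, Domek has o. Dobel preserves a here (none of its changes turn any other segment into a), so the proto-segment is *a.
Position 1: Dobel has h, Domek has k. Domek preserves k here (none of its changes turn any other segment into k), so the proto-segment is *k.
Position 3: Dobel has l, Domek has r. Taking the neighbouring segments as reconstructed: Dobel l could go back to *l or *r; Domek r can only go back to *r — the one source consistent with every daughter is *r.
Verify the candidate proto-form against each daughter:
Dobel: *kiralfo
  kiralfo → kilalfo   [unconditioned shift]
  kilalfo → hilalfo   [unconditioned shift]
  giving Dobel hilalfo.
Domek: *kiralfo
  kiralfo → keralfo   [pre-rhotic lowering]
  keralfo → kerolfo   [vowel merger]
  kerolfo (rule 3 does not apply)
  giving Domek kerolfo.
Only *kiralfo yields all of Dobel hilalfo, Domek kerolfo.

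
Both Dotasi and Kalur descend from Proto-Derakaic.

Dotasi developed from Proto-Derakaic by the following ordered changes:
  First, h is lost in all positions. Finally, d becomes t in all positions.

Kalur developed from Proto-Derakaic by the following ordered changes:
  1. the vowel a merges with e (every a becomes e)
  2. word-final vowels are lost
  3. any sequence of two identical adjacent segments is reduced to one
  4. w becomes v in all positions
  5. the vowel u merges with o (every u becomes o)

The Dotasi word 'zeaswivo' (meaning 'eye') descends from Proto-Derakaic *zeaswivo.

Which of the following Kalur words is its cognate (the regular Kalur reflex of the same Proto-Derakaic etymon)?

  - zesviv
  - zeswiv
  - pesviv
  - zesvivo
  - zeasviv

zesviv

Kalur: start from *zeaswivo.
  rule 1 (vowel merger): zeaswivo → zeeswivo
  rule 2 (apocope): zeeswivo → zeeswiv
  rule 3 (degemination): zeeswiv → zeswiv
  rule 4 (unconditioned shift): zeswiv → zesviv
  rule 5: no change — zesviv
  ⇒ Kalur zesviv
The other candidates each miss or misapply at least one Kalur change.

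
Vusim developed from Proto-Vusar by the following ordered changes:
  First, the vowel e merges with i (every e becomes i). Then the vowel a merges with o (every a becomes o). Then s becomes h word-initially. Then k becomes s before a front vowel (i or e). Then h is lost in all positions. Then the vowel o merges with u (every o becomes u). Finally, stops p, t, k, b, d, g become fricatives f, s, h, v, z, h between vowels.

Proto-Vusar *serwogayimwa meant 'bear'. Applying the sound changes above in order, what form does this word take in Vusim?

Vusim: start from *serwogayimwa.
  rule 1 (vowel merger): serwogayimwa → sirwogayimwa
  rule 2 (vowel merger): sirwogayimwa → sirwogoyimwo
  rule 3 (debuccalisation): sirwogoyimwo → hirwogoyimwo
  rule 4: no change — hirwogoyimwo
  rule 5 (h-loss): hirwogoyimwo → irwogoyimwo
  rule 6 (vowel merger): irwogoyimwo → irwuguyimwu
  rule 7 (intervocalic lenition): irwuguyimwu → irwuhuyimwu
  ⇒ Vusim irwuhuyimwu

irwuhuyimwu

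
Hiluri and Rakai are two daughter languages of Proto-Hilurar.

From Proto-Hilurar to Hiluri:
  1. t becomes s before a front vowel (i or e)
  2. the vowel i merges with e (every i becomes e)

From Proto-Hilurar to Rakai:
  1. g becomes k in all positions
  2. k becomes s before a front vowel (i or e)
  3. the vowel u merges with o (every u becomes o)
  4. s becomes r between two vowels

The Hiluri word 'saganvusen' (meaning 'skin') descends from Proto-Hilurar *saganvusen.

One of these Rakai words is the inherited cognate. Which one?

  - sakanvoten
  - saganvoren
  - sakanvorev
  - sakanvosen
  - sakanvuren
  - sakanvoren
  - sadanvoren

Rakai: start from *saganvusen.
  rule 1 (unconditioned shift): saganvusen → sakanvusen
  rule 2: no change — sakanvusen
  rule 3 (vowel merger): sakanvusen → sakanvosen
  rule 4 (rhotacism): sakanvosen → sakanvoren
  ⇒ Rakai sakanvoren
Only 'sakanvoren' matches the regular Rakai development of *saganvusen.

sakanvoren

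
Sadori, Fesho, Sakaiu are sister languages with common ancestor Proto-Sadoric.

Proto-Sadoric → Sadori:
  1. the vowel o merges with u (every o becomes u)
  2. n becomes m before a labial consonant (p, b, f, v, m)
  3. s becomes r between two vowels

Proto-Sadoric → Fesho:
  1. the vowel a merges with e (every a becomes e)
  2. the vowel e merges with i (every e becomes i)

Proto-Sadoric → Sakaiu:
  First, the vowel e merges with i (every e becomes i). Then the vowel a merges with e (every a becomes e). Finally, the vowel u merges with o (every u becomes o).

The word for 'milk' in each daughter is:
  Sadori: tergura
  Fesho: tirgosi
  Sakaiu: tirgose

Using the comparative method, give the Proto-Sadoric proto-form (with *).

*tergosa

Position 2: Sadori has e, Fesho has i, Sakaiu has i. Sadori preserves e here (none of its changes turn any other segment into e), so the proto-segment is *e.
Position 7: Sadori has a, Fesho has i, Sakaiu has e. Sadori preserves a here (none of its changes turn any other segment into a), so the proto-segment is *a.
Position 6: Sadori has r, Fesho has s, Sakaiu has s. Fesho preserves s here (none of its changes turn any other segment into s), so the proto-segment is *s.
Continuing position by position gives *tergosa; check it forward:
Sadori: *tergosa
  tergosa → tergusa   [vowel merger]
  tergusa (rule 2 does not apply)
  tergusa → tergura   [rhotacism]
  giving Sadori tergura.
Fesho: *tergosa
  tergosa → tergose   [vowel merger]
  tergose → tirgosi   [vowel merger]
  giving Fesho tirgosi.
Sakaiu: *tergosa > tirgosa > tirgose  (by vowel merger, vowel merger)
No other proto-form is consistent with every reflex, so the reconstruction is *tergosa.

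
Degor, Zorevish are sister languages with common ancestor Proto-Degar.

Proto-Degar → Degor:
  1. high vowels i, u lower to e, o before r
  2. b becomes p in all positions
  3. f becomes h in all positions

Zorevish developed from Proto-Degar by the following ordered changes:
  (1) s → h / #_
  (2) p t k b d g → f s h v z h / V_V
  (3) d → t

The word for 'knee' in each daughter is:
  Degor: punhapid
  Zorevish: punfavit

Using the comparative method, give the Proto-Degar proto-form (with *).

*punfabid

Position 6: Degor has p, Zorevish has v. Taking the neighbouring segments as reconstructed: Degor p could go back to *p or *b; Zorevish v could go back to *b or *v — the one source consistent with every daughter is *b.
Position 8: Degor has d, Zorevish has t. Degor preserves d here (none of its changes turn any other segment into d), so the proto-segment is *d.
Verify the candidate proto-form against each daughter:
Degor: start from *punfabid.
  rule 1: no change — punfabid
  rule 2 (unconditioned shift): punfabid → punfapid
  rule 3 (unconditioned shift): punfapid → punhapid
  ⇒ Degor punhapid
Zorevish: *punfabid
  punfabid (rule 1 does not apply)
  punfabid → punfavid   [intervocalic lenition]
  punfavid → punfavit   [unconditioned shift]
  giving Zorevish punfavit.
Only *punfabid yields all of Degor punhapid, Zorevish punfavit.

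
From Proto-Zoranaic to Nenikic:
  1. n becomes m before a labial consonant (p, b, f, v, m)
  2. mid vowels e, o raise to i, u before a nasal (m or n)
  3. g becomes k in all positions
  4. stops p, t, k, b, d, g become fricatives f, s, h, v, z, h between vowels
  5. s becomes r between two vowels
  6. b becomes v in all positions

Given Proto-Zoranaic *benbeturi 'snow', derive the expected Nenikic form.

Nenikic: *benbeturi > bembeturi > bimbeturi > bimbesuri > bimberuri > vimveruri  (by nasal place assimilation, pre-nasal raising, intervocalic lenition, rhotacism, unconditioned shift)

vimveruri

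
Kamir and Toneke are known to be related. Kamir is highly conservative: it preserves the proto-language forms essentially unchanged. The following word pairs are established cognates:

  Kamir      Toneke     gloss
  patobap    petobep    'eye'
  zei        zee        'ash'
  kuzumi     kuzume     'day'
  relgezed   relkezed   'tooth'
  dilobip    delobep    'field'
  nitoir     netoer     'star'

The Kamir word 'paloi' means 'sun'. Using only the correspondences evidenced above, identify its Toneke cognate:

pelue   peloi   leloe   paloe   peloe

peloe

patobap ~ petobep — Kamir a corresponds to Toneke e after a consonant, before a consonant other than r, m, n, p, b, f, v.
zei ~ zee — Kamir i corresponds to Toneke e word-finally.
Applying these to Kamir 'paloi':
  paloi → peloi   (a→e after a consonant, before a consonant other than r, m, n, p, b, f, v)
  peloi → peloe   (i→e word-finally)
So the Toneke cognate is 'peloe'.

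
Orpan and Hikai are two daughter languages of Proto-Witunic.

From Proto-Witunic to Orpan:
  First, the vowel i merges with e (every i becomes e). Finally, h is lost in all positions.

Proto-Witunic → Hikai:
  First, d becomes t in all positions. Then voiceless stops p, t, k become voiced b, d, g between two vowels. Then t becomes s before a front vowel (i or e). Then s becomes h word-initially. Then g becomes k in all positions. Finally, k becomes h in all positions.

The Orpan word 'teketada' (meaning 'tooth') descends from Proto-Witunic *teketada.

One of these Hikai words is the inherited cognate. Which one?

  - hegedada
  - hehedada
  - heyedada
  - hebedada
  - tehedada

hehedada

Hikai: *teketada
  teketada → teketata   [unconditioned shift]
  teketata → tegedada   [intervocalic voicing]
  tegedada → segedada   [palatalisation]
  segedada → hegedada   [debuccalisation]
  hegedada → hekedada   [unconditioned shift]
  hekedada → hehedada   [unconditioned shift]
  giving Hikai hehedada.
The other candidates each miss or misapply at least one Hikai change.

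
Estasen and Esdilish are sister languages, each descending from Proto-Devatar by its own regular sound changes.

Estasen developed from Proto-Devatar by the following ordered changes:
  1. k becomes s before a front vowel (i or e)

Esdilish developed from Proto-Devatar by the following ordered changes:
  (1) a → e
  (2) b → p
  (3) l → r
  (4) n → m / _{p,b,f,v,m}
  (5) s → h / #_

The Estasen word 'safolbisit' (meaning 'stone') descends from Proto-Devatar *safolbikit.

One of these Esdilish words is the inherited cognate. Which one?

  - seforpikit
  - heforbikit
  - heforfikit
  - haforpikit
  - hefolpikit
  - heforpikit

heforpikit

Esdilish: *safolbikit > sefolbikit > sefolpikit > seforpikit > heforpikit  (by vowel merger, unconditioned shift, unconditioned shift, debuccalisation)
Only 'heforpikit' matches the regular Esdilish development of *safolbikit.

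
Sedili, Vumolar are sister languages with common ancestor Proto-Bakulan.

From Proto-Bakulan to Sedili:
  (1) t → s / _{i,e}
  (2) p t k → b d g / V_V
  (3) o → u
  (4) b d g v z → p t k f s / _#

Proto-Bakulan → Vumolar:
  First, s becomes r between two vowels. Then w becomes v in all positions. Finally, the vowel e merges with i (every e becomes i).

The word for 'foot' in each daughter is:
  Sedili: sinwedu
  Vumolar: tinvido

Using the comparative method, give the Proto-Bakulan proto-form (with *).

Position 7: Sedili has u, Vumolar has o. Vumolar preserves o here (none of its changes turn any other segment into o), so the proto-segment is *o.
Position 4: Sedili has w, Vumolar has v. Sedili preserves w here (none of its changes turn any other segment into w), so the proto-segment is *w.
Continuing position by position gives *tinwedo; check it forward:
Sedili: *tinwedo > sinwedo > sinwedu  (by palatalisation, vowel merger)
Vumolar: start from *tinwedo.
  rule 1: no change — tinwedo
  rule 2 (unconditioned shift): tinwedo → tinvedo
  rule 3 (vowel merger): tinvedo → tinvido
  ⇒ Vumolar tinvido
No other proto-form is consistent with every reflex, so the reconstruction is *tinwedo.

*tinwedo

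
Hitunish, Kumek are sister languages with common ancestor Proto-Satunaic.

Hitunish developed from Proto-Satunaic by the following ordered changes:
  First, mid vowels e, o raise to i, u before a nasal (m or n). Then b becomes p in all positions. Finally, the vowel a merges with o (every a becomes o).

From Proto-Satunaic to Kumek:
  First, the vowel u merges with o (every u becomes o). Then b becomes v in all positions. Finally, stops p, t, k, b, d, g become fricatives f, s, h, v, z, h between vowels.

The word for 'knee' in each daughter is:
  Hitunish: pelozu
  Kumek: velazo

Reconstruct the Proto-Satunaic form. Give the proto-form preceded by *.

Position 1: Hitunish has p, Kumek has v. Taking the neighbouring segments as reconstructed: Hitunish p could go back to *p or *b; Kumek v could go back to *b or *v — the one source consistent with every daughter is *b.
Position 4: Hitunish has o, Kumek has a. Kumek preserves a here (none of its changes turn any other segment into a), so the proto-segment is *a.
Position 6: Hitunish has u, Kumek has o. Taking the neighbouring segments as reconstructed: Hitunish u can only go back to *u; Kumek o could go back to *o or *u — the one source consistent with every daughter is *u.
Continuing position by position gives *belazu; check it forward:
Hitunish: *belazu
  belazu (rule 1 does not apply)
  belazu → pelazu   [unconditioned shift]
  pelazu → pelozu   [vowel merger]
  giving Hitunish pelozu.
Kumek: *belazu > belazo > velazo  (by vowel merger, unconditioned shift)
No other proto-form is consistent with every reflex, so the reconstruction is *belazu.

*belazu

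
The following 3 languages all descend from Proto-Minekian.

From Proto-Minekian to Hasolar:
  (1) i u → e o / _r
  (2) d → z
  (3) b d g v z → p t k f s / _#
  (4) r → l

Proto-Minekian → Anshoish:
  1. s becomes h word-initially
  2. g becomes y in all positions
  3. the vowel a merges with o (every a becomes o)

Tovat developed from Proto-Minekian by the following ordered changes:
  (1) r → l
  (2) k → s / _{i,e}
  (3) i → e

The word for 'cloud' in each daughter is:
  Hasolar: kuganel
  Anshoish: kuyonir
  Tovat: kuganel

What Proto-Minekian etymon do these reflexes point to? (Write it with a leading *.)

Position 6: Hasolar has e, Anshoish has i, Tovat has e. Anshoish preserves i here (none of its changes turn any other segment into i), so the proto-segment is *i.
Position 3: Hasolar has g, Anshoish has y, Tovat has g. Hasolar preserves g here (none of its changes turn any other segment into g), so the proto-segment is *g.
Position 7: Hasolar has l, Anshoish has r, Tovat has l. Anshoish preserves r here (none of its changes turn any other segment into r), so the proto-segment is *r.
This points to *kuganir. Verify forward in each daughter:
Hasolar: *kuganir > kuganer > kuganel  (by pre-rhotic lowering, unconditioned shift)
Anshoish: *kuganir
  kuganir (rule 1 does not apply)
  kuganir → kuyanir   [unconditioned shift]
  kuyanir → kuyonir   [vowel merger]
  giving Anshoish kuyonir.
Tovat: *kuganir
  kuganir → kuganil   [unconditioned shift]
  kuganil (rule 2 does not apply)
  kuganil → kuganel   [vowel merger]
  giving Tovat kuganel.
Only *kuganir yields all of Hasolar kuganel, Anshoish kuyonir, Tovat kuganel.

*kuganir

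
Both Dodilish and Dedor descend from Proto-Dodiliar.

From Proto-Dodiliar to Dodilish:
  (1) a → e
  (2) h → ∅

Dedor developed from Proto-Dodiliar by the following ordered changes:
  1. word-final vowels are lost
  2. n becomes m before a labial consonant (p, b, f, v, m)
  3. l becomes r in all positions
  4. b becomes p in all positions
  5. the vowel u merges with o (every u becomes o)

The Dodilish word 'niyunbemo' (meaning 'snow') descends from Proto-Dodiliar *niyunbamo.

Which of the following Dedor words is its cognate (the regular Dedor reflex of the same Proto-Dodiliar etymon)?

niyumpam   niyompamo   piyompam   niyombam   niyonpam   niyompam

niyompam

Dedor: *niyunbamo > niyunbam > niyumbam > niyumpam > niyompam  (by apocope, nasal place assimilation, unconditioned shift, vowel merger)
Only 'niyompam' matches the regular Dedor development of *niyunbamo.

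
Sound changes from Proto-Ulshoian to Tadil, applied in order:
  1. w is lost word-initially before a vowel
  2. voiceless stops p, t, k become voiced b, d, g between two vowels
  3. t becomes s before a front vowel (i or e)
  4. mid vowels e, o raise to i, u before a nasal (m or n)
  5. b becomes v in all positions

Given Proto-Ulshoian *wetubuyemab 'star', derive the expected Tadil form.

eduvuyimav

Tadil: start from *wetubuyemab.
  rule 1 (glide loss): wetubuyemab → etubuyemab
  rule 2 (intervocalic voicing): etubuyemab → edubuyemab
  rule 3: no change — edubuyemab
  rule 4 (pre-nasal raising): edubuyemab → edubuyimab
  rule 5 (unconditioned shift): edubuyimab → eduvuyimav
  ⇒ Tadil eduvuyimav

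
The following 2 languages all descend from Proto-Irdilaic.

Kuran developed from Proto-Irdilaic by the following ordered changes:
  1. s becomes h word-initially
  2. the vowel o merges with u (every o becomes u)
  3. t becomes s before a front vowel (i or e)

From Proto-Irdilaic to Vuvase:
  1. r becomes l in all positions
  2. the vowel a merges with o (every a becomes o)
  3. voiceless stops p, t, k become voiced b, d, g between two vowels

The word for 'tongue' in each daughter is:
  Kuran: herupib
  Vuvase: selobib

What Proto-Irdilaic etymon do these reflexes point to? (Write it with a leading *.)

Position 4: Kuran has u, Vuvase has o. Taking the neighbouring segments as reconstructed: Kuran u could go back to *o or *u; Vuvase o could go back to *a or *o — the one source consistent with every daughter is *o.
Position 5: Kuran has p, Vuvase has b. Kuran preserves p here (none of its changes turn any other segment into p), so the proto-segment is *p.
Continuing position by position gives *seropib; check it forward:
Kuran: *seropib > heropib > herupib  (by debuccalisation, vowel merger)
Vuvase: *seropib > selopib > selobib  (by unconditioned shift, intervocalic voicing)
*seropib is the unique common source.

*seropib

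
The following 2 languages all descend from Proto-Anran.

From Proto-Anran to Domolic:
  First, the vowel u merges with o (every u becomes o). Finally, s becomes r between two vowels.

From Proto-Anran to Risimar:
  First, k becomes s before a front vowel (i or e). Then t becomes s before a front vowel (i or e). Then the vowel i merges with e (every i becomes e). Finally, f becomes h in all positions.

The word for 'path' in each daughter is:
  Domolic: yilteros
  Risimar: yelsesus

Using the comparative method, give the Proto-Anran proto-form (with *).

Position 4: Domolic has t, Risimar has s. Domolic preserves t here (none of its changes turn any other segment into t), so the proto-segment is *t.
Position 7: Domolic has o, Risimar has u. Risimar preserves u here (none of its changes turn any other segment into u), so the proto-segment is *u.
This points to *yiltesus. Verify forward in each daughter:
Domolic: *yiltesus
  yiltesus → yiltesos   [vowel merger]
  yiltesos → yilteros   [rhotacism]
  giving Domolic yilteros.
Risimar: *yiltesus > yilsesus > yelsesus  (by palatalisation, vowel merger)
No other proto-form is consistent with every reflex, so the reconstruction is *yiltesus.

*yiltesus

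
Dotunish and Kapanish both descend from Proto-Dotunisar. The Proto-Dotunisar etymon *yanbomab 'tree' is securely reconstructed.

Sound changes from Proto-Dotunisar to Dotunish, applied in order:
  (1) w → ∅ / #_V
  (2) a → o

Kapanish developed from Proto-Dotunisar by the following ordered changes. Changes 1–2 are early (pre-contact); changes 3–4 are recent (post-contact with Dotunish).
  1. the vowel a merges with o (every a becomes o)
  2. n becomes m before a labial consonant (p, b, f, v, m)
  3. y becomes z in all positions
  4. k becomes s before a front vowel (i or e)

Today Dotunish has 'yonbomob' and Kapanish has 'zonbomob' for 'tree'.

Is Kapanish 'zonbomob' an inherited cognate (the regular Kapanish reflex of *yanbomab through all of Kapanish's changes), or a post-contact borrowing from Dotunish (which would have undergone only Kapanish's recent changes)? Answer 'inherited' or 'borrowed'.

borrowed

If inherited, *yanbomab would pass through all of Kapanish's changes:
Kapanish: *yanbomab
  yanbomab → yonbomob   [vowel merger]
  yonbomob → yombomob   [nasal place assimilation]
  yombomob → zombomob   [unconditioned shift]
  zombomob (rule 4 does not apply)
  giving Kapanish zombomob.
If borrowed from Dotunish 'yonbomob' after the early changes, it would undergo only the recent ones:
  rule 3 (unconditioned shift): yonbomob → zonbomob
  rule 4 (palatalisation): no change (zonbomob)
  ⇒ as a loan: zonbomob
Kapanish 'zonbomob' matches the loan outcome 'zonbomob', not the inherited 'zombomob' — it skipped the early Kapanish changes, so it was borrowed from Dotunish.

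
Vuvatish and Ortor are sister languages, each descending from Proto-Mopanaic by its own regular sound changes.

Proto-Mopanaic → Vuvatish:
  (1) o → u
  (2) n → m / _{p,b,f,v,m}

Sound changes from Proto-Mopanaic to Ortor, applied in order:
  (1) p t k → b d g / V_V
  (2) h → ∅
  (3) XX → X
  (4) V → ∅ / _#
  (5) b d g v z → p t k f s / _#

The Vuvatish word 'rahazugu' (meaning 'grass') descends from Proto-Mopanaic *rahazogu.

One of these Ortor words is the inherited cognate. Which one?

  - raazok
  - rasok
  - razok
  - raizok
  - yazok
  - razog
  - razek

razok

Ortor: start from *rahazogu.
  rule 1: no change — rahazogu
  rule 2 (h-loss): rahazogu → raazogu
  rule 3 (degemination): raazogu → razogu
  rule 4 (apocope): razogu → razog
  rule 5 (final devoicing): razog → razok
  ⇒ Ortor razok
Among the options, 'razok' alone shows every Ortor change applied in order.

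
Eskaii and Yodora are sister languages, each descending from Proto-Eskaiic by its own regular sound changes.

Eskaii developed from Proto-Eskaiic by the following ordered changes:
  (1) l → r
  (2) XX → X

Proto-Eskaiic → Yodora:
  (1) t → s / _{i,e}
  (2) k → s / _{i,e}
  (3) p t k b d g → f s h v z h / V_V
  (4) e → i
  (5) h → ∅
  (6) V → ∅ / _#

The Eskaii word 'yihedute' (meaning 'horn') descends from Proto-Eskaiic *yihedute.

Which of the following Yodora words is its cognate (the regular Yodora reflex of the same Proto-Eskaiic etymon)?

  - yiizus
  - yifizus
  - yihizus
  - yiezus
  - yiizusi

yiizus

Yodora: *yihedute > yiheduse > yihezuse > yihizusi > yiizusi > yiizus  (by palatalisation, intervocalic lenition, vowel merger, h-loss, apocope)
Among the options, 'yiizus' alone shows every Yodora change applied in order.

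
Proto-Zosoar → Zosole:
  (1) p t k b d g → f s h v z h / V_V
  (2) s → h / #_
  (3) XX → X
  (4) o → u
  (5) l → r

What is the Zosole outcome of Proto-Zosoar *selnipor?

hernifur

Zosole: *selnipor
  selnipor → selnifor   [intervocalic lenition]
  selnifor → helnifor   [debuccalisation]
  helnifor (rule 3 does not apply)
  helnifor → helnifur   [vowel merger]
  helnifur → hernifur   [unconditioned shift]
  giving Zosole hernifur.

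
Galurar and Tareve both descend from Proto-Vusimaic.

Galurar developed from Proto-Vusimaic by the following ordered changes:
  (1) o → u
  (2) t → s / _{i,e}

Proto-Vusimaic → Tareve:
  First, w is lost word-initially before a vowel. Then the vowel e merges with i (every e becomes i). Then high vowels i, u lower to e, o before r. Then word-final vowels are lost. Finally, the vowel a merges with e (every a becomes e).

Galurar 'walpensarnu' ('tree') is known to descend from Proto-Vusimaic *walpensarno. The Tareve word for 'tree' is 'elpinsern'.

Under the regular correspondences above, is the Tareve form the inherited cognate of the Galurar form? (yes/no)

yes

Derive the expected Tareve reflex of *walpensarno:
Tareve: *walpensarno > alpensarno > alpinsarno > alpinsarn > elpinsern  (by glide loss, vowel merger, apocope, vowel merger)
Tareve 'elpinsern' matches the regular reflex exactly, so the pair is cognate.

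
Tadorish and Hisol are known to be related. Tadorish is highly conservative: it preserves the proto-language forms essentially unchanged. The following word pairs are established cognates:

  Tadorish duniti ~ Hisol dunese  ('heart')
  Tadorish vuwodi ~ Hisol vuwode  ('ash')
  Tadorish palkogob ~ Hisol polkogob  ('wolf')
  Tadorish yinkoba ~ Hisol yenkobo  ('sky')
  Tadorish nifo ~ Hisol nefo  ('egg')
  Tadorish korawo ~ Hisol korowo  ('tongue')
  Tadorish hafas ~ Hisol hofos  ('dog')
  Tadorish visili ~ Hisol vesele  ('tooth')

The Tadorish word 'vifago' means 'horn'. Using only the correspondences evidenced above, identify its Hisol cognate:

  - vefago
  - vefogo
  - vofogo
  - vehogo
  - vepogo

vefogo

nifo ~ nefo — Tadorish i corresponds to Hisol e after a consonant, before a labial obstruent.
palkogob ~ polkogob, korawo ~ korowo — Tadorish a corresponds to Hisol o after a consonant, before a consonant other than r, m, n, p, b, f, v.
Applying these to Tadorish 'vifago':
  vifago → vefago   (i→e after a consonant, before a labial obstruent)
  vefago → vefogo   (a→o after a consonant, before a consonant other than r, m, n, p, b, f, v)
So the Hisol cognate is 'vefogo'.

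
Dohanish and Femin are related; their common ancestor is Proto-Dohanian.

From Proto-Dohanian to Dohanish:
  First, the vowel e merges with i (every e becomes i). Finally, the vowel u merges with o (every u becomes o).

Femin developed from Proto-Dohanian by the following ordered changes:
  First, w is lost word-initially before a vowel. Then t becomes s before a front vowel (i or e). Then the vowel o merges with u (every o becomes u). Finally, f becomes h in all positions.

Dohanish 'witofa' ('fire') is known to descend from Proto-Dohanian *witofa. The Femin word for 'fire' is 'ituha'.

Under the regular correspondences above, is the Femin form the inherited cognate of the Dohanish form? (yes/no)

yes

Derive the expected Femin reflex of *witofa:
Femin: *witofa > itofa > itufa > ituha  (by glide loss, vowel merger, unconditioned shift)
Femin 'ituha' matches the regular reflex exactly, so the pair is cognate.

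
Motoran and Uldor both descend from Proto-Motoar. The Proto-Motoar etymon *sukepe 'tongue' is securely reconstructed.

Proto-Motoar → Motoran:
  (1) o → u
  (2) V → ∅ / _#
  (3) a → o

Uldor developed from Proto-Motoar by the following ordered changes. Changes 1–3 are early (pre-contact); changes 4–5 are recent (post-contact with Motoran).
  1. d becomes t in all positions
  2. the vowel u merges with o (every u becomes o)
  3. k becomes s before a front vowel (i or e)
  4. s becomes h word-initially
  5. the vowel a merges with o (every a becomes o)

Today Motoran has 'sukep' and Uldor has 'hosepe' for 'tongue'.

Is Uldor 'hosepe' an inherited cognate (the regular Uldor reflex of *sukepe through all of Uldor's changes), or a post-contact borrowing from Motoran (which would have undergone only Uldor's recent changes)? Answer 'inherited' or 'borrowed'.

If inherited, *sukepe would pass through all of Uldor's changes:
Uldor: start from *sukepe.
  rule 1: no change — sukepe
  rule 2 (vowel merger): sukepe → sokepe
  rule 3 (palatalisation): sokepe → sosepe
  rule 4 (debuccalisation): sosepe → hosepe
  rule 5: no change — hosepe
  ⇒ Uldor hosepe
If borrowed from Motoran 'sukep' after the early changes, it would undergo only the recent ones:
  rule 4 (debuccalisation): sukep → hukep
  rule 5 (vowel merger): no change (hukep)
  ⇒ as a loan: hukep
Uldor 'hosepe' matches the inherited outcome exactly, so it is an inherited cognate, not a loan.

inherited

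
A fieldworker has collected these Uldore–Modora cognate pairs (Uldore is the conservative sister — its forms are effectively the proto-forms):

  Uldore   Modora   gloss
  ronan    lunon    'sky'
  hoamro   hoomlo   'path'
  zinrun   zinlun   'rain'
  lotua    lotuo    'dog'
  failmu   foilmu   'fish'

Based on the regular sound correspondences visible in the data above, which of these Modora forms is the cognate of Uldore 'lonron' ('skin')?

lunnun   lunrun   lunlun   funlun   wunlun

lunlun

ronan ~ lunon — Uldore o corresponds to Modora u after a consonant, before a nasal.
hoamro ~ hoomlo — Uldore r corresponds to Modora l after a consonant, before a back vowel.
Applying these to Uldore 'lonron':
  lonron → lunron   (o→u after a consonant, before a nasal)
  lunron → lunlon   (r→l after a consonant, before a back vowel)
  lunlon → lunlun   (o→u after a consonant, before a nasal)
So the Modora cognate is 'lunlun'.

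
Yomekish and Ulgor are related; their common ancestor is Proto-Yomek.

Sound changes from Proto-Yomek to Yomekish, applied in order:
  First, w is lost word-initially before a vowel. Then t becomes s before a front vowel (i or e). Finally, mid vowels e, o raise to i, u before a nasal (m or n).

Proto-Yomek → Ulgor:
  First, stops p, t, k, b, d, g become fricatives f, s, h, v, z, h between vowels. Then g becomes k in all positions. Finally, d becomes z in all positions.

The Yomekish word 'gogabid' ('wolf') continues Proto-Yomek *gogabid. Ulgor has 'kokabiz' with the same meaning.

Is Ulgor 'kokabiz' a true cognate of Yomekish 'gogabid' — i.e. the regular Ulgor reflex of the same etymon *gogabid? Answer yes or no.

no

Derive the expected Ulgor reflex of *gogabid:
Ulgor: start from *gogabid.
  rule 1 (intervocalic lenition): gogabid → gohavid
  rule 2 (unconditioned shift): gohavid → kohavid
  rule 3 (unconditioned shift): kohavid → kohaviz
  ⇒ Ulgor kohaviz
The regular Ulgor reflex would be 'kohaviz', but the attested form is 'kokabiz'. The correspondence is irregular, so they are not cognates (the Ulgor form has a different source).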